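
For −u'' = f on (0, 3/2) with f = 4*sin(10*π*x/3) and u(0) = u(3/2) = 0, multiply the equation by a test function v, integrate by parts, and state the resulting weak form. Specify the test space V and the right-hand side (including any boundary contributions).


V = H^1_0(0, 3/2) (so v(0) = v(3/2) = 0); weak form: ∫_0^3/2 u'v' dx = ∫_0^3/2 (4*sin(10*π*x/3)) v dx for all v ∈ V.

Multiply both sides by a test function v and integrate from 0 to 3/2:
  ∫_0^3/2 −u''(x) v(x) dx = ∫_0^3/2 f(x) v(x) dx.
Integrate the LHS by parts once:
  ∫_0^3/2 −u'' v dx = −[u'(x) v(x)]_0^3/2 + ∫_0^3/2 u'(x) v'(x) dx.
Thus ∫_0^3/2 u'(x) v'(x) dx = ∫_0^3/2 f(x) v(x) dx + [u'(x) v(x)]_0^3/2.
Choose V so that boundary terms are either known or forced to vanish.
u is Dirichlet: u(0) = u(3/2) = 0. Let V = H^1_0(0, 3/2); then v(0) = v(3/2) = 0, and [u' v]_0^3/2 = 0.
Weak formulation: find u (satisfying any essential BC) such that ∫_0^3/2 u'(x) v'(x) dx = ∫_0^3/2 f v dx for all v ∈ V.
Substituting f(x) = 4*sin(10*π*x/3), the right-hand side is ∫_0^3/2 (4*sin(10*π*x/3)) v dx.


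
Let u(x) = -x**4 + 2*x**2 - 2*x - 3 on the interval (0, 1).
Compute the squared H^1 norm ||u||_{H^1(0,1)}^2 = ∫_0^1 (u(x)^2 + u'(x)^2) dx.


||u||_{H^1}^2 = 4334/315

The H^1 norm (squared) on an interval (0, L) is
  ||u||_{H^1}^2 = ∫_0^L u(x)^2 dx + ∫_0^L u'(x)^2 dx.
Compute u'(x) = -4*x**3 + 4*x - 2.
Then u(x)^2 = x**8 - 4*x**6 + 4*x**5 + 10*x**4 - 8*x**3 - 8*x**2 + 12*x + 9 and u'(x)^2 = 16*x**6 - 32*x**4 + 16*x**3 + 16*x**2 - 16*x + 4.
Integrate each monomial from 0 to 1 using ∫_0^1 c·x^n dx = c·1^(n+1)/(n+1):
  ∫_0^1 u(x)^2 dx = ∫_0^1 (x^8 - 4*x^6 + 4*x^5 + 10*x^4 - 8*x^3 - 8*x^2 + 12*x + 9) dx. Term by term:
    ∫_0^1 x^8 dx = 1/9;  ∫_0^1 -4*x^6 dx = -4/7;  ∫_0^1 4*x^5 dx = 2/3;
    ∫_0^1 10*x^4 dx = 2;  ∫_0^1 -8*x^3 dx = -2;  ∫_0^1 -8*x^2 dx = -8/3;
    ∫_0^1 12*x dx = 6;  ∫_0^1 9 dx = 9.
  Sum: 1/9 − 4/7 + 2/3 + 2 − 2 − 8/3 + 6 + 9 = 790/63.
  ∫_0^1 u'(x)^2 dx = ∫_0^1 (16*x^6 - 32*x^4 + 16*x^3 + 16*x^2 - 16*x + 4) dx. Term by term:
    ∫_0^1 16*x^6 dx = 16/7;  ∫_0^1 -32*x^4 dx = -32/5;  ∫_0^1 16*x^3 dx = 4;
    ∫_0^1 16*x^2 dx = 16/3;  ∫_0^1 -16*x dx = -8;  ∫_0^1 4 dx = 4.
  Sum: 16/7 − 32/5 + 4 + 16/3 − 8 + 4 = 128/105.
Adding: ||u||_{H^1}^2 = 790/63 + 128/105 = 4334/315.


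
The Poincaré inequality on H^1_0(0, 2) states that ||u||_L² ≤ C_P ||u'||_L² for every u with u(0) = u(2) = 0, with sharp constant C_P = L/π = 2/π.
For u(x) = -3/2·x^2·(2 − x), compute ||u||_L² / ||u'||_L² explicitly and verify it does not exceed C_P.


||u||_L² / ||u'||_L² = sqrt(14)/7 < C_P = 2/π.

u(x) = -3/2·x^2·(2 − x), so u'(x) = 3*x*(3*x - 4)/2.
u(x) = -3/2·x^2·(2 − x) vanishes at x = 0 and x = 2, so u ∈ H^1_0(0, 2). Differentiate via the product rule and integrate the resulting polynomials term by term.
  ∫_0^2 u² dx = ∫_0^2 (9*x^6/4 - 9*x^5 + 9*x^4) dx. Term by term:
    ∫_0^2 9*x^6/4 dx = 288/7;  ∫_0^2 -9*x^5 dx = -96;  ∫_0^2 9*x^4 dx = 288/5.
  Sum: 288/7 − 96 + 288/5 = 96/35.
  ∫_0^2 (u')² dx = ∫_0^2 (81*x^4/4 - 54*x^3 + 36*x^2) dx. Term by term:
    ∫_0^2 81*x^4/4 dx = 648/5;  ∫_0^2 -54*x^3 dx = -216;  ∫_0^2 36*x^2 dx = 96.
  Sum: 648/5 − 216 + 96 = 48/5.
∫_0^2 u² dx = 96/35, so ||u||_L² = 4*sqrt(210)/35.
∫_0^2 (u')² dx = 48/5, so ||u'||_L² = 4*sqrt(15)/5.
Ratio ||u||_L² / ||u'||_L² = sqrt(14)/7.
Sharp Poincaré constant on H^1_0(0, 2) is C_P = L/π = 2/π, achieved by sin(π/2·x).
A polynomial bump cannot attain the sharp Poincaré constant (only the first sine eigenfunction does), so the ratio is strictly less than C_P, consistent with ||u||_L² ≤ C_P ||u'||_L².


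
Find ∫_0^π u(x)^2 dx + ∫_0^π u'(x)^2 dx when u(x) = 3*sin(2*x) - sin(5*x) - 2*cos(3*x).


||u||_{H^1(0,π)}^2 = 96 + 111*π/2

u'(x) = 6*sin(3*x) + 6*cos(2*x) - 5*cos(5*x).
Expand u² and (u')² and integrate term by term on (0, π), using: for integers n ≥ 1, ∫_0^π sin²(nx) dx = ∫_0^π cos²(nx) dx = π/2; for n ≠ n', ∫_0^π sin(nx)sin(n'x) dx = ∫_0^π cos(nx)cos(n'x) dx = 0; and by product-to-sum, ∫_0^π sin(nx)cos(n'x) dx = ½∫_0^π [sin((n+n')x) + sin((n−n')x)] dx, which is 0 when n+n' is even and 2n/(n²−n'²) when n+n' is odd (it need not vanish on (0, π)).
  u² squared terms: (-1)²·∫sin(5x)² dx = 1·π/2 = π/2;  (-2)²·∫cos(3x)² dx = 4·π/2 = 2*π;  (3)²·∫sin(2x)² dx = 9·π/2 = 9*π/2.
  u² cross terms: 2·(-1)·(-2)·∫sin(5x)·cos(3x) dx = 4·(0) = 0;  2·(-1)·(3)·∫sin(5x)·sin(2x) dx = -6·(0) = 0;  2·(-2)·(3)·∫cos(3x)·sin(2x) dx = -12·(-4/5) = 48/5.
  So ∫_0^π u² dx = π/2 + 2*π + 9*π/2 + 0 + 0 + 48/5 = 48/5 + 7*π.
  (u')² squared terms: (-5)²·∫cos(5x)² dx = 25·π/2 = 25*π/2;  (6)²·∫cos(2x)² dx = 36·π/2 = 18*π;  (6)²·∫sin(3x)² dx = 36·π/2 = 18*π.
  (u')² cross terms: 2·(-5)·(6)·∫cos(5x)·cos(2x) dx = -60·(0) = 0;  2·(-5)·(6)·∫cos(5x)·sin(3x) dx = -60·(0) = 0;  2·(6)·(6)·∫cos(2x)·sin(3x) dx = 72·(6/5) = 432/5.
  So ∫_0^π (u')² dx = 25*π/2 + 18*π + 18*π + 0 + 0 + 432/5 = 432/5 + 97*π/2.
||u||_{H^1}^2 = (48/5 + 7*π) + (432/5 + 97*π/2) = 96 + 111*π/2.


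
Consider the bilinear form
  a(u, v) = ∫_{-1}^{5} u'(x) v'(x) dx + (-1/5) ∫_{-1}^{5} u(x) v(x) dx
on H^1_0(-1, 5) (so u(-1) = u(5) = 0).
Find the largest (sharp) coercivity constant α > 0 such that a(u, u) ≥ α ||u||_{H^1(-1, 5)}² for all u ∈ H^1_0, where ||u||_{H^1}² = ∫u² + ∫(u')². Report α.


α = (-36/5 + π^2)/(π^2 + 36)

Coercivity of a(·,·) on H^1_0(-1, 5) means a(u, u) ≥ α ||u||_{H^1}² for every u ∈ H^1_0.
The interval has length L = 6, and Poincaré/coercivity depend only on L. Here a(u, u) = ∫(u')² + (-1/5)·∫u².
Here c = -1/5 < 0 with |c| < (π/L)² = π^2/36, so coercivity still holds. The condition a(u,u) ≥ α||u||_{H^1}² reads (1−α)∫(u')² ≥ (α−c)∫u². Any admissible α is ≤ 1 (rapidly oscillating u have ∫u²/∫(u')² → 0), and α = 1 would force 0 ≥ (1−c)∫u², impossible since c < 1; so 1−α > 0. By the sharp Poincaré inequality on H^1_0 of an interval of length L, ∫(u')² ≥ (π/L)²∫u² with equality for the first sine mode sin(π(x−x₀)/L) (x₀ the left endpoint), so the inequality holds for all u iff (1−α)(π/L)² ≥ α − c, i.e. α ≤ ((π/L)² + c)/((π/L)² + 1) = (1 + c(L/π)²)/(1 + (L/π)²). (Direct route, valid since c ≤ 0: Poincaré gives c∫u² ≥ c(L/π)²∫(u')², so a(u,u) ≥ (1 + c(L/π)²)∫(u')², while ||u||_{H^1}² ≤ (1 + (L/π)²)∫(u')²; dividing yields the same α.) With (π/L)² = π^2/36 and c = -1/5, the largest admissible constant is α = ((π/L)² + c)/((π/L)² + 1).
Simplifying, α = (-36/5 + π^2)/(π^2 + 36).


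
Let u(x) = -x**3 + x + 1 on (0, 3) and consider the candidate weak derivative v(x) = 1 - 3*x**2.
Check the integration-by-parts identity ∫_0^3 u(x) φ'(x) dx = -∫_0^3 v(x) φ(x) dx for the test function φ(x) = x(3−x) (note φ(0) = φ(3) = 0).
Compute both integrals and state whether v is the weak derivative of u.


LHS = 639/20, RHS = 639/20. Yes, v = u' weakly.

u(x) = -x**3 + x + 1, classical derivative u'(x) = 1 - 3*x**2.
φ(x) = x(3−x), so φ'(x) = 3 - 2*x.
Note φ(0) = φ(3) = 0, so the boundary term u·φ vanishes.
LHS = ∫_0^3 u(x) φ'(x) dx = ∫_0^3 (2*x^4 - 3*x^3 - 2*x^2 + x + 3) dx. Term by term:
  ∫_0^3 2*x^4 dx = 486/5;  ∫_0^3 -3*x^3 dx = -243/4;  ∫_0^3 -2*x^2 dx = -18;
  ∫_0^3 x dx = 9/2;  ∫_0^3 3 dx = 9.
Sum: 486/5 − 243/4 − 18 + 9/2 + 9 = 639/20.
So LHS = 639/20.
∫_0^3 v(x) φ(x) dx = ∫_0^3 (3*x^4 - 9*x^3 - x^2 + 3*x) dx. Term by term:
  ∫_0^3 3*x^4 dx = 729/5;  ∫_0^3 -9*x^3 dx = -729/4;  ∫_0^3 -x^2 dx = -9;
  ∫_0^3 3*x dx = 27/2.
Sum: 729/5 − 729/4 − 9 + 27/2 = -639/20.
So RHS = -∫_0^3 v(x) φ(x) dx = 639/20.
LHS = RHS, so the identity holds for this test φ.
Moreover u is smooth here and v(x) = u'(x) = 1 - 3*x**2 pointwise, so the identity holds for every test function. Hence v is the weak derivative of u.


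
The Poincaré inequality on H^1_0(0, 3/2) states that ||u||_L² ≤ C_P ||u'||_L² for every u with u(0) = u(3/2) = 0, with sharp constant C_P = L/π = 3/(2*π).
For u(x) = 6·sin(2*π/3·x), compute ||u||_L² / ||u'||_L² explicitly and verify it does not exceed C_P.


||u||_L² / ||u'||_L² = 3/(2*π) = C_P.

u(x) = 6·sin(2*π/3·x), so u'(x) = 4*π*cos(2*π*x/3).
Writing u(x) = A·sin(kπx/L) with A = 6 and k = 1, use ∫_0^L sin²(kπx/L) dx = L/2 and ∫_0^L cos²(kπx/L) dx = L/2.
u² = 36·sin²(2*π/3·x) and (u')² = 16*π^2·cos²(2*π/3·x), and each of sin², cos² integrates to L/2 = 3/4 over (0, 3/2).
∫_0^3/2 u² dx = 27, so ||u||_L² = 3*sqrt(3).
∫_0^3/2 (u')² dx = 12*π^2, so ||u'||_L² = 2*sqrt(3)*π.
Ratio ||u||_L² / ||u'||_L² = 3/(2*π).
Sharp Poincaré constant on H^1_0(0, 3/2) is C_P = L/π = 3/(2*π), achieved by sin(2*π/3·x).
This is the k = 1 eigenfunction (up to amplitude), so the ratio equals the sharp Poincaré constant exactly.


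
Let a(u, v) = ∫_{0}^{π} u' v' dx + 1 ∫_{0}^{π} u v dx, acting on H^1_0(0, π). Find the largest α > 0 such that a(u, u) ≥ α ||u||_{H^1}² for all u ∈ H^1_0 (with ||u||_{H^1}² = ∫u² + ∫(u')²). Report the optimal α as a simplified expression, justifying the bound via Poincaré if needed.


α = 1

Coercivity of a(·,·) on H^1_0(0, π) means a(u, u) ≥ α ||u||_{H^1}² for every u ∈ H^1_0.
The interval has length L = π, and Poincaré/coercivity depend only on L. Here a(u, u) = ∫(u')² + (1)·∫u².
Here c = 1 ≥ 1, so a(u,u) = ∫(u')² + c∫u² ≥ ∫(u')² + ∫u² = ||u||_{H^1}², i.e. α = 1 works. No larger α is possible: a(u,u) ≥ α||u||_{H^1}² means (1−α)∫(u')² ≥ (α−c)∫u², and for the modes u_n = sin(nπ(x−x₀)/L) (x₀ the left endpoint) one has ∫u_n²/∫(u_n')² = (L/(nπ))² → 0, so a(u_n,u_n)/||u_n||_{H^1}² → 1. Hence the optimal constant is α = 1.
Therefore α = 1.


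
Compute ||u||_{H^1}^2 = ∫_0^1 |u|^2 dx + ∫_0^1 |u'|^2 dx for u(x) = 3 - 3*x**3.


||u||_{H^1}^2 = 1539/70

The H^1 norm (squared) on an interval (0, L) is
  ||u||_{H^1}^2 = ∫_0^L u(x)^2 dx + ∫_0^L u'(x)^2 dx.
Compute u'(x) = -9*x**2.
Then u(x)^2 = 9*x**6 - 18*x**3 + 9 and u'(x)^2 = 81*x**4.
Integrate each monomial from 0 to 1 using ∫_0^1 c·x^n dx = c·1^(n+1)/(n+1):
  ∫_0^1 u(x)^2 dx = ∫_0^1 (9*x^6 - 18*x^3 + 9) dx. Term by term:
    ∫_0^1 9*x^6 dx = 9/7;  ∫_0^1 -18*x^3 dx = -9/2;  ∫_0^1 9 dx = 9.
  Sum: 9/7 − 9/2 + 9 = 81/14.
  ∫_0^1 u'(x)^2 dx = ∫_0^1 (81*x^4) dx. Term by term:
    ∫_0^1 81*x^4 dx = 81/5.
Adding: ||u||_{H^1}^2 = 81/14 + 81/5 = 1539/70.


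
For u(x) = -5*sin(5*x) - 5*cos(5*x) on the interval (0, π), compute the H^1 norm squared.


||u||_{H^1(0,π)}^2 = 650*π

u'(x) = 25*sin(5*x) - 25*cos(5*x).
Expand u² and (u')² and integrate term by term on (0, π), using: for integers n ≥ 1, ∫_0^π sin²(nx) dx = ∫_0^π cos²(nx) dx = π/2; for n ≠ n', ∫_0^π sin(nx)sin(n'x) dx = ∫_0^π cos(nx)cos(n'x) dx = 0; and by product-to-sum, ∫_0^π sin(nx)cos(n'x) dx = ½∫_0^π [sin((n+n')x) + sin((n−n')x)] dx, which is 0 when n+n' is even and 2n/(n²−n'²) when n+n' is odd (it need not vanish on (0, π)).
  u² squared terms: (-5)²·∫cos(5x)² dx = 25·π/2 = 25*π/2;  (-5)²·∫sin(5x)² dx = 25·π/2 = 25*π/2.
  u² cross terms: 2·(-5)·(-5)·∫cos(5x)·sin(5x) dx = 50·(0) = 0.
  So ∫_0^π u² dx = 25*π/2 + 25*π/2 + 0 = 25*π.
  (u')² squared terms: (-25)²·∫cos(5x)² dx = 625·π/2 = 625*π/2;  (25)²·∫sin(5x)² dx = 625·π/2 = 625*π/2.
  (u')² cross terms: 2·(-25)·(25)·∫cos(5x)·sin(5x) dx = -1250·(0) = 0.
  So ∫_0^π (u')² dx = 625*π/2 + 625*π/2 + 0 = 625*π.
||u||_{H^1}^2 = (25*π) + (625*π) = 650*π.


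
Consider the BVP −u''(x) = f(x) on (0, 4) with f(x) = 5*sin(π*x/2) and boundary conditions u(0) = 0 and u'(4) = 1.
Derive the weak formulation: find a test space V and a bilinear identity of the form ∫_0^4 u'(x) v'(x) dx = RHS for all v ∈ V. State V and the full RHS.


V = {v ∈ H^1(0, 4) : v(0) = 0} (test functions vanish at x = 0 where u is specified); weak form: ∫_0^4 u'v' dx = ∫_0^4 (5*sin(π*x/2)) v dx + v(4) for all v ∈ V.

Multiply both sides by a test function v and integrate from 0 to 4:
  ∫_0^4 −u''(x) v(x) dx = ∫_0^4 f(x) v(x) dx.
Integrate the LHS by parts once:
  ∫_0^4 −u'' v dx = −[u'(x) v(x)]_0^4 + ∫_0^4 u'(x) v'(x) dx.
Thus ∫_0^4 u'(x) v'(x) dx = ∫_0^4 f(x) v(x) dx + [u'(x) v(x)]_0^4.
Choose V so that boundary terms are either known or forced to vanish.
Mixed BC: u(0) = 0 (Dirichlet) and u'(4) = 1 (Neumann). Define V = {v ∈ H^1(0, 4) : v(0) = 0}. Then [u' v]_0^4 = u'(4)·v(4) − u'(0)·0 = v(4).
Weak formulation: find u (satisfying any essential BC) such that ∫_0^4 u'(x) v'(x) dx = ∫_0^4 f v dx + v(4) for all v ∈ V (Dirichlet at 0 absorbed into V; Neumann datum at x = 4 contributes the boundary term).
Substituting f(x) = 5*sin(π*x/2), the right-hand side is ∫_0^4 (5*sin(π*x/2)) v dx + v(4).


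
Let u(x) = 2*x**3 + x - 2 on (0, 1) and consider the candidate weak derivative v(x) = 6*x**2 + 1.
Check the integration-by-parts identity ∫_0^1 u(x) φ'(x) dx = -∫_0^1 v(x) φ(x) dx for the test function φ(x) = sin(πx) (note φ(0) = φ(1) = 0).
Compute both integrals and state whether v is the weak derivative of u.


LHS = -8/π + 24/π^3, RHS = -8/π + 24/π^3. Yes, v = u' weakly.

u(x) = 2*x**3 + x - 2, classical derivative u'(x) = 6*x**2 + 1.
φ(x) = sin(πx), so φ'(x) = π*cos(π*x).
Note φ(0) = φ(1) = 0, so the boundary term u·φ vanishes.
LHS = ∫_0^1 u(x) φ'(x) dx = ∫_0^1 (2*π*x^3*cos(π*x) + π*x*cos(π*x) - 2*π*cos(π*x)) dx. Term by term:
  ∫_0^1 -2*π*cos(π*x) dx = 0;  ∫_0^1 π*x*cos(π*x) dx = -2/π;  ∫_0^1 2*π*x^3*cos(π*x) dx = -6/π + 24/π^3.
Sum: 0 − 2/π + -6/π + 24/π^3 = -8/π + 24/π^3.
So LHS = -8/π + 24/π^3.
∫_0^1 v(x) φ(x) dx = ∫_0^1 (6*x^2*sin(π*x) + sin(π*x)) dx. Term by term:
  ∫_0^1 6*x^2*sin(π*x) dx = -24/π^3 + 6/π;  ∫_0^1 sin(π*x) dx = 2/π.
Sum: -24/π^3 + 6/π + 2/π = -24/π^3 + 8/π.
So RHS = -∫_0^1 v(x) φ(x) dx = -8/π + 24/π^3.
LHS = RHS, so the identity holds for this test φ.
Moreover u is smooth here and v(x) = u'(x) = 6*x**2 + 1 pointwise, so the identity holds for every test function. Hence v is the weak derivative of u.


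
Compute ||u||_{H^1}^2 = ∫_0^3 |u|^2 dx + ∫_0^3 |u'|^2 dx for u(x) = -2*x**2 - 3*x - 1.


||u||_{H^1}^2 = 4317/5

The H^1 norm (squared) on an interval (0, L) is
  ||u||_{H^1}^2 = ∫_0^L u(x)^2 dx + ∫_0^L u'(x)^2 dx.
Compute u'(x) = -4*x - 3.
Then u(x)^2 = 4*x**4 + 12*x**3 + 13*x**2 + 6*x + 1 and u'(x)^2 = 16*x**2 + 24*x + 9.
Integrate each monomial from 0 to 3 using ∫_0^3 c·x^n dx = c·3^(n+1)/(n+1):
  ∫_0^3 u(x)^2 dx = ∫_0^3 (4*x^4 + 12*x^3 + 13*x^2 + 6*x + 1) dx. Term by term:
    ∫_0^3 4*x^4 dx = 972/5;  ∫_0^3 12*x^3 dx = 243;  ∫_0^3 13*x^2 dx = 117;
    ∫_0^3 6*x dx = 27;  ∫_0^3 1 dx = 3.
  Sum: 972/5 + 243 + 117 + 27 + 3 = 2922/5.
  ∫_0^3 u'(x)^2 dx = ∫_0^3 (16*x^2 + 24*x + 9) dx. Term by term:
    ∫_0^3 16*x^2 dx = 144;  ∫_0^3 24*x dx = 108;  ∫_0^3 9 dx = 27.
  Sum: 144 + 108 + 27 = 279.
Adding: ||u||_{H^1}^2 = 2922/5 + 279 = 4317/5.


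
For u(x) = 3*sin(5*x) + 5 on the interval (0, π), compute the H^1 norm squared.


||u||_{H^1(0,π)}^2 = 12 + 142*π

u'(x) = 15*cos(5*x).
Expand u² and (u')² and integrate term by term on (0, π), using: for integers n ≥ 1, ∫_0^π sin²(nx) dx = ∫_0^π cos²(nx) dx = π/2; for n ≠ n', ∫_0^π sin(nx)sin(n'x) dx = ∫_0^π cos(nx)cos(n'x) dx = 0; and by product-to-sum, ∫_0^π sin(nx)cos(n'x) dx = ½∫_0^π [sin((n+n')x) + sin((n−n')x)] dx, which is 0 when n+n' is even and 2n/(n²−n'²) when n+n' is odd (it need not vanish on (0, π)). For the constant mode: ∫_0^π 1 dx = π, ∫_0^π cos(nx) dx = 0, ∫_0^π sin(nx) dx = (1−(−1)^n)/n.
  u² squared terms: (5)²·∫1 dx = 25·π = 25*π;  (3)²·∫sin(5x)² dx = 9·π/2 = 9*π/2.
  u² cross terms: 2·(5)·(3)·∫1·sin(5x) dx = 30·(2/5) = 12.
  So ∫_0^π u² dx = 25*π + 9*π/2 + 12 = 12 + 59*π/2.
  (u')² squared terms: (15)²·∫cos(5x)² dx = 225·π/2 = 225*π/2.
  So ∫_0^π (u')² dx = 225*π/2.
||u||_{H^1}^2 = (12 + 59*π/2) + (225*π/2) = 12 + 142*π.


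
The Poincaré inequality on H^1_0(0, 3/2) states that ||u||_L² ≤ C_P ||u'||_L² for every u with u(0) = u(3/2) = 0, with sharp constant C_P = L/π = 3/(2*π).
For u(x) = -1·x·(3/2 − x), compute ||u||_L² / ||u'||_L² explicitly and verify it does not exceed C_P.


||u||_L² / ||u'||_L² = 3*sqrt(10)/20 < C_P = 3/(2*π).

u(x) = -1·x·(3/2 − x), so u'(x) = 2*x - 3/2.
u(x) = -1·x·(3/2 − x) vanishes at x = 0 and x = 3/2, so u ∈ H^1_0(0, 3/2). Differentiate via the product rule and integrate the resulting polynomials term by term.
  ∫_0^3/2 u² dx = ∫_0^3/2 (x^4 - 3*x^3 + 9*x^2/4) dx. Term by term:
    ∫_0^3/2 x^4 dx = 243/160;  ∫_0^3/2 -3*x^3 dx = -243/64;  ∫_0^3/2 9*x^2/4 dx = 81/32.
  Sum: 243/160 − 243/64 + 81/32 = 81/320.
  ∫_0^3/2 (u')² dx = ∫_0^3/2 (4*x^2 - 6*x + 9/4) dx. Term by term:
    ∫_0^3/2 4*x^2 dx = 9/2;  ∫_0^3/2 -6*x dx = -27/4;  ∫_0^3/2 9/4 dx = 27/8.
  Sum: 9/2 − 27/4 + 27/8 = 9/8.
∫_0^3/2 u² dx = 81/320, so ||u||_L² = 9*sqrt(5)/40.
∫_0^3/2 (u')² dx = 9/8, so ||u'||_L² = 3*sqrt(2)/4.
Ratio ||u||_L² / ||u'||_L² = 3*sqrt(10)/20.
Sharp Poincaré constant on H^1_0(0, 3/2) is C_P = L/π = 3/(2*π), achieved by sin(2*π/3·x).
A polynomial bump cannot attain the sharp Poincaré constant (only the first sine eigenfunction does), so the ratio is strictly less than C_P, consistent with ||u||_L² ≤ C_P ||u'||_L².


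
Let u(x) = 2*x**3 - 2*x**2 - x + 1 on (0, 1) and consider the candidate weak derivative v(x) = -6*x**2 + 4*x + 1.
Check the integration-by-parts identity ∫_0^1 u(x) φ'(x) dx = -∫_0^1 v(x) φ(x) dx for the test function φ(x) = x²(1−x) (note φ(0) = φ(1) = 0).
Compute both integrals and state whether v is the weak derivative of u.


LHS = 1/12, RHS = -1/12. No, v is not the weak derivative of u.

u(x) = 2*x**3 - 2*x**2 - x + 1, classical derivative u'(x) = 6*x**2 - 4*x - 1.
φ(x) = x²(1−x), so φ'(x) = x*(2 - 3*x).
Note φ(0) = φ(1) = 0, so the boundary term u·φ vanishes.
LHS = ∫_0^1 u(x) φ'(x) dx = ∫_0^1 (-6*x^5 + 10*x^4 - x^3 - 5*x^2 + 2*x) dx. Term by term:
  ∫_0^1 -6*x^5 dx = -1;  ∫_0^1 10*x^4 dx = 2;  ∫_0^1 -x^3 dx = -1/4;
  ∫_0^1 -5*x^2 dx = -5/3;  ∫_0^1 2*x dx = 1.
Sum: -1 + 2 − 1/4 − 5/3 + 1 = 1/12.
So LHS = 1/12.
∫_0^1 v(x) φ(x) dx = ∫_0^1 (6*x^5 - 10*x^4 + 3*x^3 + x^2) dx. Term by term:
  ∫_0^1 6*x^5 dx = 1;  ∫_0^1 -10*x^4 dx = -2;  ∫_0^1 3*x^3 dx = 3/4;
  ∫_0^1 x^2 dx = 1/3.
Sum: 1 − 2 + 3/4 + 1/3 = 1/12.
So RHS = -∫_0^1 v(x) φ(x) dx = -1/12.
LHS − RHS = 1/6 ≠ 0, so the identity fails.
(For a valid weak derivative the identity must hold for EVERY test function, in particular this one. The failure shows v is NOT the weak derivative of u.)
Correct weak derivative would be u'(x) = 6*x**2 - 4*x - 1.


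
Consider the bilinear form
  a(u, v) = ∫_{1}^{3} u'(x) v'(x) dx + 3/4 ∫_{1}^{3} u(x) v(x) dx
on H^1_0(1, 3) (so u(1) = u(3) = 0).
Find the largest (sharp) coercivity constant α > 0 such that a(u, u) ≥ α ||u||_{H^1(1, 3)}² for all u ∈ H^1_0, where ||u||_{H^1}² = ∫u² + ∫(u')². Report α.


α = (3 + π^2)/(4 + π^2)

Coercivity of a(·,·) on H^1_0(1, 3) means a(u, u) ≥ α ||u||_{H^1}² for every u ∈ H^1_0.
The interval has length L = 2, and Poincaré/coercivity depend only on L. Here a(u, u) = ∫(u')² + (3/4)·∫u².
Here 0 < c = 3/4 < 1. The condition a(u,u) ≥ α||u||_{H^1}² reads (1−α)∫(u')² ≥ (α−c)∫u². Any admissible α is ≤ 1 (rapidly oscillating u have ∫u²/∫(u')² → 0), and α = 1 would force 0 ≥ (1−c)∫u², impossible since c < 1; so 1−α > 0. By the sharp Poincaré inequality on H^1_0 of an interval of length L, ∫(u')² ≥ (π/L)²∫u² with equality for the first sine mode sin(π(x−x₀)/L) (x₀ the left endpoint), so the inequality holds for all u iff (1−α)(π/L)² ≥ α − c, i.e. α ≤ ((π/L)² + c)/((π/L)² + 1) = (1 + c(L/π)²)/(1 + (L/π)²). With (π/L)² = π^2/4 and c = 3/4, the largest admissible constant is α = ((π/L)² + c)/((π/L)² + 1).
Simplifying, α = (3 + π^2)/(4 + π^2).


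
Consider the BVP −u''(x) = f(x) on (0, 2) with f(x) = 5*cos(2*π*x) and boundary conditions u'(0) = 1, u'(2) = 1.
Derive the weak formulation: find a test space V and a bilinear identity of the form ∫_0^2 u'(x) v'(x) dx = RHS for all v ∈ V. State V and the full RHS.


V = H^1(0, 2) (v unrestricted at boundary; u is determined up to an additive constant); weak form: ∫_0^2 u'v' dx = ∫_0^2 (5*cos(2*π*x)) v dx + v(2) − v(0) for all v ∈ V.

Multiply both sides by a test function v and integrate from 0 to 2:
  ∫_0^2 −u''(x) v(x) dx = ∫_0^2 f(x) v(x) dx.
Integrate the LHS by parts once:
  ∫_0^2 −u'' v dx = −[u'(x) v(x)]_0^2 + ∫_0^2 u'(x) v'(x) dx.
Thus ∫_0^2 u'(x) v'(x) dx = ∫_0^2 f(x) v(x) dx + [u'(x) v(x)]_0^2.
Choose V so that boundary terms are either known or forced to vanish.
u has inhomogeneous Neumann u'(0) = 1, u'(2) = 1. [u' v]_0^2 = (1)·v(2) − (1)·v(0) = v(2) − v(0). Take V = H^1(0, 2); boundary term becomes part of RHS.
Weak formulation: find u (satisfying any essential BC) such that ∫_0^2 u'(x) v'(x) dx = ∫_0^2 f v dx + v(2) − v(0) for all v ∈ V (Neumann data are natural BCs: they enter the RHS as boundary terms).
Substituting f(x) = 5*cos(2*π*x), the right-hand side is ∫_0^2 (5*cos(2*π*x)) v dx + v(2) − v(0).
Compatibility check (pure Neumann): taking v ≡ 1 ∈ V gives 0 = ∫_0^2 f dx + (1) − (1), i.e. ∫_0^2 f dx must equal u'(0) − u'(2) = 0. Indeed ∫_0^2 (5*cos(2*π*x)) dx = 0, so the data are compatible. The solution is then unique only up to an additive constant (fix it e.g. by requiring ∫_0^2 u dx = 0).


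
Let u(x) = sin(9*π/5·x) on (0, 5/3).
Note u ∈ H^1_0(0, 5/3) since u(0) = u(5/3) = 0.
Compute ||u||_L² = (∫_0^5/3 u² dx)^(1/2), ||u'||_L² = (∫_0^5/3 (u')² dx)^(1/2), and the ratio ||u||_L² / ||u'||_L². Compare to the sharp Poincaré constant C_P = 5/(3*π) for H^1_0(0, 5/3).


||u||_L² / ||u'||_L² = 5/(9*π) < C_P = 5/(3*π).

u(x) = sin(9*π/5·x), so u'(x) = 9*π*cos(9*π*x/5)/5.
Writing u(x) = A·sin(kπx/L) with A = 1 and k = 3, use ∫_0^L sin²(kπx/L) dx = L/2 and ∫_0^L cos²(kπx/L) dx = L/2.
u² = 1·sin²(9*π/5·x) and (u')² = 81*π^2/25·cos²(9*π/5·x), and each of sin², cos² integrates to L/2 = 5/6 over (0, 5/3).
∫_0^5/3 u² dx = 5/6, so ||u||_L² = sqrt(30)/6.
∫_0^5/3 (u')² dx = 27*π^2/10, so ||u'||_L² = 3*sqrt(30)*π/10.
Ratio ||u||_L² / ||u'||_L² = 5/(9*π).
Sharp Poincaré constant on H^1_0(0, 5/3) is C_P = L/π = 5/(3*π), achieved by sin(3*π/5·x).
This is the k = 3 harmonic; the ratio L/(kπ) is strictly less than C_P = L/π, consistent with the sharp inequality ||u||_L² ≤ C_P ||u'||_L².


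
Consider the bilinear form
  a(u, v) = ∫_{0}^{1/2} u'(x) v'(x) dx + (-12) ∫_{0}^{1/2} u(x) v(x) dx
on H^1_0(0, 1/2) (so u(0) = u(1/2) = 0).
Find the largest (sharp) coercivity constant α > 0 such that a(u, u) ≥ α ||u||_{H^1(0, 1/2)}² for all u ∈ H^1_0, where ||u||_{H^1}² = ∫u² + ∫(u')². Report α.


α = 4*(-3 + π^2)/(1 + 4*π^2)

Coercivity of a(·,·) on H^1_0(0, 1/2) means a(u, u) ≥ α ||u||_{H^1}² for every u ∈ H^1_0.
The interval has length L = 1/2, and Poincaré/coercivity depend only on L. Here a(u, u) = ∫(u')² + (-12)·∫u².
Here c = -12 < 0 with |c| < (π/L)² = 4*π^2, so coercivity still holds. The condition a(u,u) ≥ α||u||_{H^1}² reads (1−α)∫(u')² ≥ (α−c)∫u². Any admissible α is ≤ 1 (rapidly oscillating u have ∫u²/∫(u')² → 0), and α = 1 would force 0 ≥ (1−c)∫u², impossible since c < 1; so 1−α > 0. By the sharp Poincaré inequality on H^1_0 of an interval of length L, ∫(u')² ≥ (π/L)²∫u² with equality for the first sine mode sin(π(x−x₀)/L) (x₀ the left endpoint), so the inequality holds for all u iff (1−α)(π/L)² ≥ α − c, i.e. α ≤ ((π/L)² + c)/((π/L)² + 1) = (1 + c(L/π)²)/(1 + (L/π)²). (Direct route, valid since c ≤ 0: Poincaré gives c∫u² ≥ c(L/π)²∫(u')², so a(u,u) ≥ (1 + c(L/π)²)∫(u')², while ||u||_{H^1}² ≤ (1 + (L/π)²)∫(u')²; dividing yields the same α.) With (π/L)² = 4*π^2 and c = -12, the largest admissible constant is α = ((π/L)² + c)/((π/L)² + 1).
Simplifying, α = 4*(-3 + π^2)/(1 + 4*π^2).


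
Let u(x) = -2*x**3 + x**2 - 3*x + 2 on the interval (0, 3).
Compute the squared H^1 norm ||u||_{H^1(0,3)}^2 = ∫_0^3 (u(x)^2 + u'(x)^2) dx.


||u||_{H^1}^2 = 194853/70

The H^1 norm (squared) on an interval (0, L) is
  ||u||_{H^1}^2 = ∫_0^L u(x)^2 dx + ∫_0^L u'(x)^2 dx.
Compute u'(x) = -6*x**2 + 2*x - 3.
Then u(x)^2 = 4*x**6 - 4*x**5 + 13*x**4 - 14*x**3 + 13*x**2 - 12*x + 4 and u'(x)^2 = 36*x**4 - 24*x**3 + 40*x**2 - 12*x + 9.
Integrate each monomial from 0 to 3 using ∫_0^3 c·x^n dx = c·3^(n+1)/(n+1):
  ∫_0^3 u(x)^2 dx = ∫_0^3 (4*x^6 - 4*x^5 + 13*x^4 - 14*x^3 + 13*x^2 - 12*x + 4) dx. Term by term:
    ∫_0^3 4*x^6 dx = 8748/7;  ∫_0^3 -4*x^5 dx = -486;  ∫_0^3 13*x^4 dx = 3159/5;
    ∫_0^3 -14*x^3 dx = -567/2;  ∫_0^3 13*x^2 dx = 117;  ∫_0^3 -12*x dx = -54;
    ∫_0^3 4 dx = 12.
  Sum: 8748/7 − 486 + 3159/5 − 567/2 + 117 − 54 + 12 = 83091/70.
  ∫_0^3 u'(x)^2 dx = ∫_0^3 (36*x^4 - 24*x^3 + 40*x^2 - 12*x + 9) dx. Term by term:
    ∫_0^3 36*x^4 dx = 8748/5;  ∫_0^3 -24*x^3 dx = -486;  ∫_0^3 40*x^2 dx = 360;
    ∫_0^3 -12*x dx = -54;  ∫_0^3 9 dx = 27.
  Sum: 8748/5 − 486 + 360 − 54 + 27 = 7983/5.
Adding: ||u||_{H^1}^2 = 83091/70 + 7983/5 = 194853/70.


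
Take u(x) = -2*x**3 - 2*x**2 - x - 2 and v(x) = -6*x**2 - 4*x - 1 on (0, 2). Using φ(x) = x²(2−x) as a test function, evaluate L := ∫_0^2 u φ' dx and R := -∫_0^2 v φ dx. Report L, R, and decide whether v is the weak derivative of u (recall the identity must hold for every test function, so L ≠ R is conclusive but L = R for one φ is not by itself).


LHS = 308/15, RHS = 308/15. Yes, v = u' weakly.

u(x) = -2*x**3 - 2*x**2 - x - 2, classical derivative u'(x) = -6*x**2 - 4*x - 1.
φ(x) = x²(2−x), so φ'(x) = x*(4 - 3*x).
Note φ(0) = φ(2) = 0, so the boundary term u·φ vanishes.
LHS = ∫_0^2 u(x) φ'(x) dx = ∫_0^2 (6*x^5 - 2*x^4 - 5*x^3 + 2*x^2 - 8*x) dx. Term by term:
  ∫_0^2 6*x^5 dx = 64;  ∫_0^2 -2*x^4 dx = -64/5;  ∫_0^2 -5*x^3 dx = -20;
  ∫_0^2 2*x^2 dx = 16/3;  ∫_0^2 -8*x dx = -16.
Sum: 64 − 64/5 − 20 + 16/3 − 16 = 308/15.
So LHS = 308/15.
∫_0^2 v(x) φ(x) dx = ∫_0^2 (6*x^5 - 8*x^4 - 7*x^3 - 2*x^2) dx. Term by term:
  ∫_0^2 6*x^5 dx = 64;  ∫_0^2 -8*x^4 dx = -256/5;  ∫_0^2 -7*x^3 dx = -28;
  ∫_0^2 -2*x^2 dx = -16/3.
Sum: 64 − 256/5 − 28 − 16/3 = -308/15.
So RHS = -∫_0^2 v(x) φ(x) dx = 308/15.
LHS = RHS, so the identity holds for this test φ.
Moreover u is smooth here and v(x) = u'(x) = -6*x**2 - 4*x - 1 pointwise, so the identity holds for every test function. Hence v is the weak derivative of u.


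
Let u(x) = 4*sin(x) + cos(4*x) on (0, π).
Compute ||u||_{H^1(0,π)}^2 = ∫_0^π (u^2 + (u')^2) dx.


||u||_{H^1(0,π)}^2 = -272/15 + 49*π/2

u'(x) = -4*sin(4*x) + 4*cos(x).
Expand u² and (u')² and integrate term by term on (0, π), using: for integers n ≥ 1, ∫_0^π sin²(nx) dx = ∫_0^π cos²(nx) dx = π/2; for n ≠ n', ∫_0^π sin(nx)sin(n'x) dx = ∫_0^π cos(nx)cos(n'x) dx = 0; and by product-to-sum, ∫_0^π sin(nx)cos(n'x) dx = ½∫_0^π [sin((n+n')x) + sin((n−n')x)] dx, which is 0 when n+n' is even and 2n/(n²−n'²) when n+n' is odd (it need not vanish on (0, π)).
  u² squared terms: (4)²·∫sin(x)² dx = 16·π/2 = 8*π;  (1)²·∫cos(4x)² dx = 1·π/2 = π/2.
  u² cross terms: 2·(4)·(1)·∫sin(x)·cos(4x) dx = 8·(-2/15) = -16/15.
  So ∫_0^π u² dx = 8*π + π/2 − 16/15 = -16/15 + 17*π/2.
  (u')² squared terms: (-4)²·∫sin(4x)² dx = 16·π/2 = 8*π;  (4)²·∫cos(x)² dx = 16·π/2 = 8*π.
  (u')² cross terms: 2·(-4)·(4)·∫sin(4x)·cos(x) dx = -32·(8/15) = -256/15.
  So ∫_0^π (u')² dx = 8*π + 8*π − 256/15 = -256/15 + 16*π.
||u||_{H^1}^2 = (-16/15 + 17*π/2) + (-256/15 + 16*π) = -272/15 + 49*π/2.


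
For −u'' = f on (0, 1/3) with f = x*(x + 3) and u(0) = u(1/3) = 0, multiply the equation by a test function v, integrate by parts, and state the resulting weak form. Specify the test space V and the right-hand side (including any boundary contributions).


V = H^1_0(0, 1/3) (so v(0) = v(1/3) = 0); weak form: ∫_0^1/3 u'v' dx = ∫_0^1/3 (x*(x + 3)) v dx for all v ∈ V.

Multiply both sides by a test function v and integrate from 0 to 1/3:
  ∫_0^1/3 −u''(x) v(x) dx = ∫_0^1/3 f(x) v(x) dx.
Integrate the LHS by parts once:
  ∫_0^1/3 −u'' v dx = −[u'(x) v(x)]_0^1/3 + ∫_0^1/3 u'(x) v'(x) dx.
Thus ∫_0^1/3 u'(x) v'(x) dx = ∫_0^1/3 f(x) v(x) dx + [u'(x) v(x)]_0^1/3.
Choose V so that boundary terms are either known or forced to vanish.
u is Dirichlet: u(0) = u(1/3) = 0. Let V = H^1_0(0, 1/3); then v(0) = v(1/3) = 0, and [u' v]_0^1/3 = 0.
Weak formulation: find u (satisfying any essential BC) such that ∫_0^1/3 u'(x) v'(x) dx = ∫_0^1/3 f v dx for all v ∈ V.
Substituting f(x) = x*(x + 3), the right-hand side is ∫_0^1/3 (x*(x + 3)) v dx.


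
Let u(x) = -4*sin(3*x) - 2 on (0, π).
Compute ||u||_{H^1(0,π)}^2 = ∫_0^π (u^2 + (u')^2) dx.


||u||_{H^1(0,π)}^2 = 32/3 + 84*π

u'(x) = -12*cos(3*x).
Expand u² and (u')² and integrate term by term on (0, π), using: for integers n ≥ 1, ∫_0^π sin²(nx) dx = ∫_0^π cos²(nx) dx = π/2; for n ≠ n', ∫_0^π sin(nx)sin(n'x) dx = ∫_0^π cos(nx)cos(n'x) dx = 0; and by product-to-sum, ∫_0^π sin(nx)cos(n'x) dx = ½∫_0^π [sin((n+n')x) + sin((n−n')x)] dx, which is 0 when n+n' is even and 2n/(n²−n'²) when n+n' is odd (it need not vanish on (0, π)). For the constant mode: ∫_0^π 1 dx = π, ∫_0^π cos(nx) dx = 0, ∫_0^π sin(nx) dx = (1−(−1)^n)/n.
  u² squared terms: (-2)²·∫1 dx = 4·π = 4*π;  (-4)²·∫sin(3x)² dx = 16·π/2 = 8*π.
  u² cross terms: 2·(-2)·(-4)·∫1·sin(3x) dx = 16·(2/3) = 32/3.
  So ∫_0^π u² dx = 4*π + 8*π + 32/3 = 32/3 + 12*π.
  (u')² squared terms: (-12)²·∫cos(3x)² dx = 144·π/2 = 72*π.
  So ∫_0^π (u')² dx = 72*π.
||u||_{H^1}^2 = (32/3 + 12*π) + (72*π) = 32/3 + 84*π.


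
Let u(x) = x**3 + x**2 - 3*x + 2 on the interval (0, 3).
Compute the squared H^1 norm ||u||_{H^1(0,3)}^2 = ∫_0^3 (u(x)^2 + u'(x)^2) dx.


||u||_{H^1}^2 = 61203/70

The H^1 norm (squared) on an interval (0, L) is
  ||u||_{H^1}^2 = ∫_0^L u(x)^2 dx + ∫_0^L u'(x)^2 dx.
Compute u'(x) = 3*x**2 + 2*x - 3.
Then u(x)^2 = x**6 + 2*x**5 - 5*x**4 - 2*x**3 + 13*x**2 - 12*x + 4 and u'(x)^2 = 9*x**4 + 12*x**3 - 14*x**2 - 12*x + 9.
Integrate each monomial from 0 to 3 using ∫_0^3 c·x^n dx = c·3^(n+1)/(n+1):
  ∫_0^3 u(x)^2 dx = ∫_0^3 (x^6 + 2*x^5 - 5*x^4 - 2*x^3 + 13*x^2 - 12*x + 4) dx. Term by term:
    ∫_0^3 x^6 dx = 2187/7;  ∫_0^3 2*x^5 dx = 243;  ∫_0^3 -5*x^4 dx = -243;
    ∫_0^3 -2*x^3 dx = -81/2;  ∫_0^3 13*x^2 dx = 117;  ∫_0^3 -12*x dx = -54;
    ∫_0^3 4 dx = 12.
  Sum: 2187/7 + 243 − 243 − 81/2 + 117 − 54 + 12 = 4857/14.
  ∫_0^3 u'(x)^2 dx = ∫_0^3 (9*x^4 + 12*x^3 - 14*x^2 - 12*x + 9) dx. Term by term:
    ∫_0^3 9*x^4 dx = 2187/5;  ∫_0^3 12*x^3 dx = 243;  ∫_0^3 -14*x^2 dx = -126;
    ∫_0^3 -12*x dx = -54;  ∫_0^3 9 dx = 27.
  Sum: 2187/5 + 243 − 126 − 54 + 27 = 2637/5.
Adding: ||u||_{H^1}^2 = 4857/14 + 2637/5 = 61203/70.


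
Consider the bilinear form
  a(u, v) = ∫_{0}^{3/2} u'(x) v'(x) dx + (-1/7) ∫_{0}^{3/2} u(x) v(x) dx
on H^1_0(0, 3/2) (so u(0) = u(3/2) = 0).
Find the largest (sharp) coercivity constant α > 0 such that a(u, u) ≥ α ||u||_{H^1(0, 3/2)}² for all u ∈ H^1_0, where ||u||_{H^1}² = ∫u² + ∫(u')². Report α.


α = (-9 + 28*π^2)/(7*(9 + 4*π^2))

Coercivity of a(·,·) on H^1_0(0, 3/2) means a(u, u) ≥ α ||u||_{H^1}² for every u ∈ H^1_0.
The interval has length L = 3/2, and Poincaré/coercivity depend only on L. Here a(u, u) = ∫(u')² + (-1/7)·∫u².
Here c = -1/7 < 0 with |c| < (π/L)² = 4*π^2/9, so coercivity still holds. The condition a(u,u) ≥ α||u||_{H^1}² reads (1−α)∫(u')² ≥ (α−c)∫u². Any admissible α is ≤ 1 (rapidly oscillating u have ∫u²/∫(u')² → 0), and α = 1 would force 0 ≥ (1−c)∫u², impossible since c < 1; so 1−α > 0. By the sharp Poincaré inequality on H^1_0 of an interval of length L, ∫(u')² ≥ (π/L)²∫u² with equality for the first sine mode sin(π(x−x₀)/L) (x₀ the left endpoint), so the inequality holds for all u iff (1−α)(π/L)² ≥ α − c, i.e. α ≤ ((π/L)² + c)/((π/L)² + 1) = (1 + c(L/π)²)/(1 + (L/π)²). (Direct route, valid since c ≤ 0: Poincaré gives c∫u² ≥ c(L/π)²∫(u')², so a(u,u) ≥ (1 + c(L/π)²)∫(u')², while ||u||_{H^1}² ≤ (1 + (L/π)²)∫(u')²; dividing yields the same α.) With (π/L)² = 4*π^2/9 and c = -1/7, the largest admissible constant is α = ((π/L)² + c)/((π/L)² + 1).
Simplifying, α = (-9 + 28*π^2)/(7*(9 + 4*π^2)).


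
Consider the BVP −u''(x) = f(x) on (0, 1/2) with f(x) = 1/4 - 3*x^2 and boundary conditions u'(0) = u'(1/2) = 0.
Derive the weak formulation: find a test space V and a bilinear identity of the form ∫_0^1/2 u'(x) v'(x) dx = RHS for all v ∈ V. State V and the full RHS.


V = H^1(0, 1/2) (no boundary constraint on v; u is determined up to an additive constant); weak form: ∫_0^1/2 u'v' dx = ∫_0^1/2 (1/4 - 3*x^2) v dx for all v ∈ V.

Multiply both sides by a test function v and integrate from 0 to 1/2:
  ∫_0^1/2 −u''(x) v(x) dx = ∫_0^1/2 f(x) v(x) dx.
Integrate the LHS by parts once:
  ∫_0^1/2 −u'' v dx = −[u'(x) v(x)]_0^1/2 + ∫_0^1/2 u'(x) v'(x) dx.
Thus ∫_0^1/2 u'(x) v'(x) dx = ∫_0^1/2 f(x) v(x) dx + [u'(x) v(x)]_0^1/2.
Choose V so that boundary terms are either known or forced to vanish.
u has homogeneous Neumann: u'(0) = u'(1/2) = 0. So [u' v]_0^1/2 = 0·v(1/2) − 0·v(0) = 0 for any v; take V = H^1(0, 1/2).
Weak formulation: find u (satisfying any essential BC) such that ∫_0^1/2 u'(x) v'(x) dx = ∫_0^1/2 f v dx for all v ∈ V (homogeneous Neumann, so boundary terms vanish).
Substituting f(x) = 1/4 - 3*x^2, the right-hand side is ∫_0^1/2 (1/4 - 3*x^2) v dx.
Compatibility check (pure Neumann): taking v ≡ 1 ∈ V gives 0 = ∫_0^1/2 f dx + (0) − (0), i.e. ∫_0^1/2 f dx must equal u'(0) − u'(1/2) = 0. Indeed ∫_0^1/2 (1/4 - 3*x^2) dx = 0, so the data are compatible. The solution is then unique only up to an additive constant (fix it e.g. by requiring ∫_0^1/2 u dx = 0).


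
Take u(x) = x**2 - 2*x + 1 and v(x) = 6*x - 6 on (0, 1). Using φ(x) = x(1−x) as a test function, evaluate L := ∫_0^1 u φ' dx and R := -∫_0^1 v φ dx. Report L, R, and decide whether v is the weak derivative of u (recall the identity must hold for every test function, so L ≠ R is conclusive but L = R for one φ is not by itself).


LHS = 1/6, RHS = 1/2. No, v is not the weak derivative of u.

u(x) = x**2 - 2*x + 1, classical derivative u'(x) = 2*x - 2.
φ(x) = x(1−x), so φ'(x) = 1 - 2*x.
Note φ(0) = φ(1) = 0, so the boundary term u·φ vanishes.
LHS = ∫_0^1 u(x) φ'(x) dx = ∫_0^1 (-2*x^3 + 5*x^2 - 4*x + 1) dx. Term by term:
  ∫_0^1 -2*x^3 dx = -1/2;  ∫_0^1 5*x^2 dx = 5/3;  ∫_0^1 -4*x dx = -2;
  ∫_0^1 1 dx = 1.
Sum: -1/2 + 5/3 − 2 + 1 = 1/6.
So LHS = 1/6.
∫_0^1 v(x) φ(x) dx = ∫_0^1 (-6*x^3 + 12*x^2 - 6*x) dx. Term by term:
  ∫_0^1 -6*x^3 dx = -3/2;  ∫_0^1 12*x^2 dx = 4;  ∫_0^1 -6*x dx = -3.
Sum: -3/2 + 4 − 3 = -1/2.
So RHS = -∫_0^1 v(x) φ(x) dx = 1/2.
LHS − RHS = -1/3 ≠ 0, so the identity fails.
(For a valid weak derivative the identity must hold for EVERY test function, in particular this one. The failure shows v is NOT the weak derivative of u.)
Correct weak derivative would be u'(x) = 2*x - 2.


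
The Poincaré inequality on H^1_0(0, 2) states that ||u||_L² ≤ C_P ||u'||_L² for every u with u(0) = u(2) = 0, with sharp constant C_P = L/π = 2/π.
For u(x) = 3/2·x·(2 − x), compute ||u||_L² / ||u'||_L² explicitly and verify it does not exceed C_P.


||u||_L² / ||u'||_L² = sqrt(10)/5 < C_P = 2/π.

u(x) = 3/2·x·(2 − x), so u'(x) = 3 - 3*x.
u(x) = 3/2·x·(2 − x) vanishes at x = 0 and x = 2, so u ∈ H^1_0(0, 2). Differentiate via the product rule and integrate the resulting polynomials term by term.
  ∫_0^2 u² dx = ∫_0^2 (9*x^4/4 - 9*x^3 + 9*x^2) dx. Term by term:
    ∫_0^2 9*x^4/4 dx = 72/5;  ∫_0^2 -9*x^3 dx = -36;  ∫_0^2 9*x^2 dx = 24.
  Sum: 72/5 − 36 + 24 = 12/5.
  ∫_0^2 (u')² dx = ∫_0^2 (9*x^2 - 18*x + 9) dx. Term by term:
    ∫_0^2 9*x^2 dx = 24;  ∫_0^2 -18*x dx = -36;  ∫_0^2 9 dx = 18.
  Sum: 24 − 36 + 18 = 6.
∫_0^2 u² dx = 12/5, so ||u||_L² = 2*sqrt(15)/5.
∫_0^2 (u')² dx = 6, so ||u'||_L² = sqrt(6).
Ratio ||u||_L² / ||u'||_L² = sqrt(10)/5.
Sharp Poincaré constant on H^1_0(0, 2) is C_P = L/π = 2/π, achieved by sin(π/2·x).
A polynomial bump cannot attain the sharp Poincaré constant (only the first sine eigenfunction does), so the ratio is strictly less than C_P, consistent with ||u||_L² ≤ C_P ||u'||_L².


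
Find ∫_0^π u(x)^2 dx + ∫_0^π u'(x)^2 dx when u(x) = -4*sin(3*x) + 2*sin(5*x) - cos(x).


||u||_{H^1(0,π)}^2 = 133*π

u'(x) = sin(x) - 12*cos(3*x) + 10*cos(5*x).
Expand u² and (u')² and integrate term by term on (0, π), using: for integers n ≥ 1, ∫_0^π sin²(nx) dx = ∫_0^π cos²(nx) dx = π/2; for n ≠ n', ∫_0^π sin(nx)sin(n'x) dx = ∫_0^π cos(nx)cos(n'x) dx = 0; and by product-to-sum, ∫_0^π sin(nx)cos(n'x) dx = ½∫_0^π [sin((n+n')x) + sin((n−n')x)] dx, which is 0 when n+n' is even and 2n/(n²−n'²) when n+n' is odd (it need not vanish on (0, π)).
  u² squared terms: (-1)²·∫cos(x)² dx = 1·π/2 = π/2;  (-4)²·∫sin(3x)² dx = 16·π/2 = 8*π;  (2)²·∫sin(5x)² dx = 4·π/2 = 2*π.
  u² cross terms: 2·(-1)·(-4)·∫cos(x)·sin(3x) dx = 8·(0) = 0;  2·(-1)·(2)·∫cos(x)·sin(5x) dx = -4·(0) = 0;  2·(-4)·(2)·∫sin(3x)·sin(5x) dx = -16·(0) = 0.
  So ∫_0^π u² dx = π/2 + 8*π + 2*π + 0 + 0 + 0 = 21*π/2.
  (u')² squared terms: (-12)²·∫cos(3x)² dx = 144·π/2 = 72*π;  (10)²·∫cos(5x)² dx = 100·π/2 = 50*π;  (1)²·∫sin(x)² dx = 1·π/2 = π/2.
  (u')² cross terms: 2·(-12)·(10)·∫cos(3x)·cos(5x) dx = -240·(0) = 0;  2·(-12)·(1)·∫cos(3x)·sin(x) dx = -24·(0) = 0;  2·(10)·(1)·∫cos(5x)·sin(x) dx = 20·(0) = 0.
  So ∫_0^π (u')² dx = 72*π + 50*π + π/2 + 0 + 0 + 0 = 245*π/2.
||u||_{H^1}^2 = (21*π/2) + (245*π/2) = 133*π.


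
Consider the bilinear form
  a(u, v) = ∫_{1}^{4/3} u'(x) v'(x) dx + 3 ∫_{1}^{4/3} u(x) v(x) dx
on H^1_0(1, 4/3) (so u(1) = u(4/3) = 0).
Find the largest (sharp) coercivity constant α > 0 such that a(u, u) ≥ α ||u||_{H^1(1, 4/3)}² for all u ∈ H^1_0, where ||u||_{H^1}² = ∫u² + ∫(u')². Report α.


α = 1

Coercivity of a(·,·) on H^1_0(1, 4/3) means a(u, u) ≥ α ||u||_{H^1}² for every u ∈ H^1_0.
The interval has length L = 1/3, and Poincaré/coercivity depend only on L. Here a(u, u) = ∫(u')² + (3)·∫u².
Here c = 3 ≥ 1, so a(u,u) = ∫(u')² + c∫u² ≥ ∫(u')² + ∫u² = ||u||_{H^1}², i.e. α = 1 works. No larger α is possible: a(u,u) ≥ α||u||_{H^1}² means (1−α)∫(u')² ≥ (α−c)∫u², and for the modes u_n = sin(nπ(x−x₀)/L) (x₀ the left endpoint) one has ∫u_n²/∫(u_n')² = (L/(nπ))² → 0, so a(u_n,u_n)/||u_n||_{H^1}² → 1. Hence the optimal constant is α = 1.
Therefore α = 1.


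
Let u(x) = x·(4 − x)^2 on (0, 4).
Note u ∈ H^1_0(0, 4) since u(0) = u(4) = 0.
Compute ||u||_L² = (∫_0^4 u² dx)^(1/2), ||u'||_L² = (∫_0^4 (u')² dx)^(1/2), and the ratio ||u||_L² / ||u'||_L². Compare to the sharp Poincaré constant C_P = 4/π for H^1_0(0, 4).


||u||_L² / ||u'||_L² = 2*sqrt(14)/7 < C_P = 4/π.

u(x) = x·(4 − x)^2, so u'(x) = (x - 4)*(3*x - 4).
u(x) = x·(4 − x)^2 vanishes at x = 0 and x = 4, so u ∈ H^1_0(0, 4). Differentiate via the product rule and integrate the resulting polynomials term by term.
  ∫_0^4 u² dx = ∫_0^4 (x^6 - 16*x^5 + 96*x^4 - 256*x^3 + 256*x^2) dx. Term by term:
    ∫_0^4 x^6 dx = 16384/7;  ∫_0^4 -16*x^5 dx = -32768/3;  ∫_0^4 96*x^4 dx = 98304/5;
    ∫_0^4 -256*x^3 dx = -16384;  ∫_0^4 256*x^2 dx = 16384/3.
  Sum: 16384/7 − 32768/3 + 98304/5 − 16384 + 16384/3 = 16384/105.
  ∫_0^4 (u')² dx = ∫_0^4 (9*x^4 - 96*x^3 + 352*x^2 - 512*x + 256) dx. Term by term:
    ∫_0^4 9*x^4 dx = 9216/5;  ∫_0^4 -96*x^3 dx = -6144;  ∫_0^4 352*x^2 dx = 22528/3;
    ∫_0^4 -512*x dx = -4096;  ∫_0^4 256 dx = 1024.
  Sum: 9216/5 − 6144 + 22528/3 − 4096 + 1024 = 2048/15.
∫_0^4 u² dx = 16384/105, so ||u||_L² = 128*sqrt(105)/105.
∫_0^4 (u')² dx = 2048/15, so ||u'||_L² = 32*sqrt(30)/15.
Ratio ||u||_L² / ||u'||_L² = 2*sqrt(14)/7.
Sharp Poincaré constant on H^1_0(0, 4) is C_P = L/π = 4/π, achieved by sin(π/4·x).
A polynomial bump cannot attain the sharp Poincaré constant (only the first sine eigenfunction does), so the ratio is strictly less than C_P, consistent with ||u||_L² ≤ C_P ||u'||_L².
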